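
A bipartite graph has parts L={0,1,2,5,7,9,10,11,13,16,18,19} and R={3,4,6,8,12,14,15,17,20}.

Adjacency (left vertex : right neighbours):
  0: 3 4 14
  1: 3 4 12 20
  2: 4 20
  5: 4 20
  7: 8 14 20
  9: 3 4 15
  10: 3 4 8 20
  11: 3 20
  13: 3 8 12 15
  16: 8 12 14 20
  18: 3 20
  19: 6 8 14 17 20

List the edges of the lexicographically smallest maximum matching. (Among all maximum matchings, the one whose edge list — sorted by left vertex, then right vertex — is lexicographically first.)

Lex-smallest maximum matching: {(0,3), (1,4), (2,20), (7,8), (9,15), (13,12), (16,14), (19,6)}

|M| = 8 (so the lex-smallest maximum matching has 8 edges)
process left vertices in ascending order; for each, take the smallest-labelled available neighbour that still permits 8 edges overall, or leave it unmatched if none does
lex-smallest matching: {0-3, 1-4, 2-20, 7-8, 9-15, 13-12, 16-14, 19-6}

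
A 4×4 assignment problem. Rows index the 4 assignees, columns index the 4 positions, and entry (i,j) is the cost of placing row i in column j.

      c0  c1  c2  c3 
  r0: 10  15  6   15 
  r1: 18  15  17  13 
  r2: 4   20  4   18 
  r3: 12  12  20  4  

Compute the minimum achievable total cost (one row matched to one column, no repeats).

Minimum assignment cost: 29

optimal assignment: row0→col2 (cost 6), row1→col1 (cost 15), row2→col0 (cost 4), row3→col3 (cost 4)
total = 6 + 15 + 4 + 4 = 29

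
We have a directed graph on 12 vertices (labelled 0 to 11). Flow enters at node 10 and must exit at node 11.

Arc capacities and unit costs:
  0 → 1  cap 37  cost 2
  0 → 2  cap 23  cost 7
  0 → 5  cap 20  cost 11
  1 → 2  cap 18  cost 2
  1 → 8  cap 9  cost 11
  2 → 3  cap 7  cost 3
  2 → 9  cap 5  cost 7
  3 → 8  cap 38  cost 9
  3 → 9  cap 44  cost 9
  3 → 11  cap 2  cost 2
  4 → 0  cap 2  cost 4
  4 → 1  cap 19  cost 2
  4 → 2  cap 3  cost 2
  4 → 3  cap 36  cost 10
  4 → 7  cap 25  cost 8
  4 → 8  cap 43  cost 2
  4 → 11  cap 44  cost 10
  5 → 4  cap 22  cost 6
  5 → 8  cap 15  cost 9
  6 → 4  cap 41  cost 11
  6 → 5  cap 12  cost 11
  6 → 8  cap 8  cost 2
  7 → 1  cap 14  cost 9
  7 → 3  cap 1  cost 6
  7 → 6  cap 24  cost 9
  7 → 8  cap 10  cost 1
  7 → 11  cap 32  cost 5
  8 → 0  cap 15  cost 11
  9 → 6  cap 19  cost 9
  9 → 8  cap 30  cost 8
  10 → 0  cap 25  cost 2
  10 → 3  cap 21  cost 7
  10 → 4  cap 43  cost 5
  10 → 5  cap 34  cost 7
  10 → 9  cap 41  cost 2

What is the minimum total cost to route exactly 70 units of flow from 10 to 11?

Minimum cost for 70 units: 1337

shortest-cost path #1: 10→3→11 push 2 @ unit cost 9 (adds 18)
shortest-cost path #2: 10→4→11 push 43 @ unit cost 15 (adds 645)
shortest-cost path #3: 10→5→4→11 push 1 @ unit cost 23 (adds 23)
shortest-cost path #4: 10→5→4→7→11 push 21 @ unit cost 26 (adds 546)
shortest-cost path #5: 10→9→6→4→7→11 push 3 @ unit cost 35 (adds 105)
total cost = 1337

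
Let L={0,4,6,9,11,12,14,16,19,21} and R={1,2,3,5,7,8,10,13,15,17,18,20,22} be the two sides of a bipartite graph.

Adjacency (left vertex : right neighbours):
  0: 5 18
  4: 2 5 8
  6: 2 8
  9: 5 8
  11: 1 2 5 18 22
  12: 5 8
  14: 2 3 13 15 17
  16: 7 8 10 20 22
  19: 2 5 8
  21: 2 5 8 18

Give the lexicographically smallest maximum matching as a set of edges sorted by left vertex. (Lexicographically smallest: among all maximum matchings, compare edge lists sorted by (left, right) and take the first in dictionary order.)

Lex-smallest maximum matching: {(0,5), (4,2), (6,8), (11,1), (14,3), (16,7), (21,18)}

|M| = 7 (so the lex-smallest maximum matching has 7 edges)
process left vertices in ascending order; for each, take the smallest-labelled available neighbour that still permits 7 edges overall, or leave it unmatched if none does
lex-smallest matching: {0-5, 4-2, 6-8, 11-1, 14-3, 16-7, 21-18}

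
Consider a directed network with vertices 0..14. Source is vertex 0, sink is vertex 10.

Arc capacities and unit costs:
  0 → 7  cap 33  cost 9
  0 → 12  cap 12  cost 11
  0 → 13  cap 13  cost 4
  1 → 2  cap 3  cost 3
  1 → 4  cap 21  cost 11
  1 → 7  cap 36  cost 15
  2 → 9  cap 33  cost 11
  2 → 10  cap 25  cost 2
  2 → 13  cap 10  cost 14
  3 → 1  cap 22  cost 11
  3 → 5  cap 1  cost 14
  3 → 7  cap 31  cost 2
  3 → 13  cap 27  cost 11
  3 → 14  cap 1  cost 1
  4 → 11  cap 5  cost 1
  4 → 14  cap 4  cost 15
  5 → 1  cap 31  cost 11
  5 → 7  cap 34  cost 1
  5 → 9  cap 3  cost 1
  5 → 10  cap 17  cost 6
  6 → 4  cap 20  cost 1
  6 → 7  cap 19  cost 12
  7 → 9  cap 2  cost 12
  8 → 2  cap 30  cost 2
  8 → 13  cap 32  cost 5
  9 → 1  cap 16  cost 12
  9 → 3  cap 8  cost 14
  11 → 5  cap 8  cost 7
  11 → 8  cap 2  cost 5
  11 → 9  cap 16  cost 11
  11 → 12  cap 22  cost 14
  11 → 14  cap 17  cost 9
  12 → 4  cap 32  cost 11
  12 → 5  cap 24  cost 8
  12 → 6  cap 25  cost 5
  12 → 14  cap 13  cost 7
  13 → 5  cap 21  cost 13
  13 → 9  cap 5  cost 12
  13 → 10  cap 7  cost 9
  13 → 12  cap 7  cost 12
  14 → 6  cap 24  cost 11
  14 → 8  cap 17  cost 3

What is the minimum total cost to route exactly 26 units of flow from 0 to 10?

shortest-cost path #1: 0→13→10 push 7 @ unit cost 13 (adds 91)
shortest-cost path #2: 0→13→5→10 push 6 @ unit cost 23 (adds 138)
shortest-cost path #3: 0→12→5→10 push 11 @ unit cost 25 (adds 275)
shortest-cost path #4: 0→12→14→8→2→10 push 1 @ unit cost 25 (adds 25)
shortest-cost path #5: 0→7→9→1→2→10 push 1 @ unit cost 38 (adds 38)
total cost = 567

Minimum cost for 26 units: 567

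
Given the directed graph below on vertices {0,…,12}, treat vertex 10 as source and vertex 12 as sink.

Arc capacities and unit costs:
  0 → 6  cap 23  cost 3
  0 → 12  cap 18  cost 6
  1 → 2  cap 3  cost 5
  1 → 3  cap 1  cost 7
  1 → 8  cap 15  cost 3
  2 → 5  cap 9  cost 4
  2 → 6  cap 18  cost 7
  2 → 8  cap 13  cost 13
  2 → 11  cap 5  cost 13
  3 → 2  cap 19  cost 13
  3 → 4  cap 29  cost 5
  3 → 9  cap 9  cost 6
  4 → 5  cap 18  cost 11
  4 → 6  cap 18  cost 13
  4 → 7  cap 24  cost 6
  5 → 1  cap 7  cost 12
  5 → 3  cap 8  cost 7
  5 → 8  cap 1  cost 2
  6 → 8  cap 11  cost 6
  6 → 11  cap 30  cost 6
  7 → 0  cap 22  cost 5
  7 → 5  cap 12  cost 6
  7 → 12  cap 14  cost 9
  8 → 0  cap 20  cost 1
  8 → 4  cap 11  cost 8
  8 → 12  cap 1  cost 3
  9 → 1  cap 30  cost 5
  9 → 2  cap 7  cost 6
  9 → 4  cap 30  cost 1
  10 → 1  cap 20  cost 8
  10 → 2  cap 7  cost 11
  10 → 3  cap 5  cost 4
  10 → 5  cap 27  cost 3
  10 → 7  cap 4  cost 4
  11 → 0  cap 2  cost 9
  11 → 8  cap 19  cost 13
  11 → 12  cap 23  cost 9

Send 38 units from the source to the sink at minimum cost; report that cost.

shortest-cost path #1: 10→5→8→12 push 1 @ unit cost 8 (adds 8)
shortest-cost path #2: 10→7→12 push 4 @ unit cost 13 (adds 52)
shortest-cost path #3: 10→1→8→0→12 push 15 @ unit cost 18 (adds 270)
shortest-cost path #4: 10→3→4→7→12 push 5 @ unit cost 24 (adds 120)
shortest-cost path #5: 10→5→3→4→7→12 push 5 @ unit cost 30 (adds 150)
shortest-cost path #6: 10→2→8→0→12 push 3 @ unit cost 31 (adds 93)
shortest-cost path #7: 10→2→11→12 push 4 @ unit cost 33 (adds 132)
shortest-cost path #8: 10→5→3→4→7→0→8→2→11→12 push 1 @ unit cost 34 (adds 34)
total cost = 859

Minimum cost for 38 units: 859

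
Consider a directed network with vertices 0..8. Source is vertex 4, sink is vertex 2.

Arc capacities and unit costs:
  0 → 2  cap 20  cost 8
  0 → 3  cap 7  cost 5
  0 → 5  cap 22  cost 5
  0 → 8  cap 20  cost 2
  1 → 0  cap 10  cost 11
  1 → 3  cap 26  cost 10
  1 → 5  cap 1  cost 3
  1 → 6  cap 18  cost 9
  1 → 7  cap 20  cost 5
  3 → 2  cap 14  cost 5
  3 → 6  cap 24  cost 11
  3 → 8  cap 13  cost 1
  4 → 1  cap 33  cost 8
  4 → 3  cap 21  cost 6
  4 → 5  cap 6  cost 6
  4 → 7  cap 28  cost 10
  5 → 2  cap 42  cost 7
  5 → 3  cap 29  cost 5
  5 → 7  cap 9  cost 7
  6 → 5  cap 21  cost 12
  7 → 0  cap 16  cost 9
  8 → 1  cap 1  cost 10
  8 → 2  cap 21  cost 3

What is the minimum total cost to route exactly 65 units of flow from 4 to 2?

Minimum cost for 65 units: 1310

shortest-cost path #1: 4→3→8→2 push 13 @ unit cost 10 (adds 130)
shortest-cost path #2: 4→3→2 push 8 @ unit cost 11 (adds 88)
shortest-cost path #3: 4→5→2 push 6 @ unit cost 13 (adds 78)
shortest-cost path #4: 4→1→5→2 push 1 @ unit cost 18 (adds 18)
shortest-cost path #5: 4→1→3→2 push 6 @ unit cost 23 (adds 138)
shortest-cost path #6: 4→7→0→8→2 push 8 @ unit cost 24 (adds 192)
shortest-cost path #7: 4→7→0→2 push 8 @ unit cost 27 (adds 216)
shortest-cost path #8: 4→1→0→2 push 10 @ unit cost 27 (adds 270)
shortest-cost path #9: 4→1→6→5→2 push 5 @ unit cost 36 (adds 180)
total cost = 1310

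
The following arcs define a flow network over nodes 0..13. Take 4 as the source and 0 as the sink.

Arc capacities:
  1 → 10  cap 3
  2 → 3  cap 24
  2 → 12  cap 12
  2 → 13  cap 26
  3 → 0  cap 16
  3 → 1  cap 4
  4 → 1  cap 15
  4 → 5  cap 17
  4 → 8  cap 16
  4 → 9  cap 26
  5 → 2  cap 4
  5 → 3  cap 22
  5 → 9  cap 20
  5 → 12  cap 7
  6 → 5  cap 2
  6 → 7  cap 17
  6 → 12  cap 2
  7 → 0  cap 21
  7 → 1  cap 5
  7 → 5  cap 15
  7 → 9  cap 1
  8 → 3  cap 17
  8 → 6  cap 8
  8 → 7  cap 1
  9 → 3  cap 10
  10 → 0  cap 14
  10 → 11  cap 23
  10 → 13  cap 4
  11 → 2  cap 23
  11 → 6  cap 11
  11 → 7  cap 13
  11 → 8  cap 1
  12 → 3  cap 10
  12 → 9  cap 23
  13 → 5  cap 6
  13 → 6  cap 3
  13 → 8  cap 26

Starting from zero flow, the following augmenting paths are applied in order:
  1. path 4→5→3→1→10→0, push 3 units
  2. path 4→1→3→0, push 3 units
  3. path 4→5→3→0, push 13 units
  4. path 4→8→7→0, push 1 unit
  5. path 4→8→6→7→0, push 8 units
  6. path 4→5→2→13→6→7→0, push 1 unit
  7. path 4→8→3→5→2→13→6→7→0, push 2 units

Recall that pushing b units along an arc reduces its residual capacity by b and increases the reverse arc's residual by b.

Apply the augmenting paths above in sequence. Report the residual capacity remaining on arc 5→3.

after path 1 (4→5→3→1→10→0, push 3): res(5,3)=19
after path 2 (4→1→3→0, push 3): res(5,3)=19
after path 3 (4→5→3→0, push 13): res(5,3)=6
after path 4 (4→8→7→0, push 1): res(5,3)=6
after path 5 (4→8→6→7→0, push 8): res(5,3)=6
after path 6 (4→5→2→13→6→7→0, push 1): res(5,3)=6
after path 7 (4→8→3→5→2→13→6→7→0, push 2): res(5,3)=8

Residual capacity of (5,3): 8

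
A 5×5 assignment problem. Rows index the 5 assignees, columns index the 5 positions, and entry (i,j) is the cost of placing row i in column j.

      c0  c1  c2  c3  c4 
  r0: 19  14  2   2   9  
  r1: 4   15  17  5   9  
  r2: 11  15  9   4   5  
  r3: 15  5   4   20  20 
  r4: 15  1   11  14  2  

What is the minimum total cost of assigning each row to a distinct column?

Minimum assignment cost: 16

optimal assignment: row0→col3 (cost 2), row1→col0 (cost 4), row2→col4 (cost 5), row3→col2 (cost 4), row4→col1 (cost 1)
total = 2 + 4 + 5 + 4 + 1 = 16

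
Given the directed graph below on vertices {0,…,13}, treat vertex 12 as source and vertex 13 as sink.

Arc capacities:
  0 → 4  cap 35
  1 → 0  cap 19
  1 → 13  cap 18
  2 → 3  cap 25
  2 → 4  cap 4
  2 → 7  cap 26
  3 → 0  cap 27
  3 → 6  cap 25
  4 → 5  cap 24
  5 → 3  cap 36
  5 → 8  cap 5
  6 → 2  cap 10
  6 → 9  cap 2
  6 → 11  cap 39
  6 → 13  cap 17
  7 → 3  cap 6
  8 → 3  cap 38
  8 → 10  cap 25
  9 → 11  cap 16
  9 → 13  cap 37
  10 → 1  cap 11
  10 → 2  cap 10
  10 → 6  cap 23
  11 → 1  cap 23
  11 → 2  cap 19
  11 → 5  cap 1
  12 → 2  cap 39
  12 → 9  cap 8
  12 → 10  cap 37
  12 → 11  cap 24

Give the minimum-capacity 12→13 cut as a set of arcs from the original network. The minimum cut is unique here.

augment #1: 12→9→13 push 8
augment #2: 12→10→1→13 push 11
augment #3: 12→10→6→13 push 17
augment #4: 12→11→1→13 push 7
augment #5: 12→10→6→9→13 push 2
max flow = 45; residual-reachable set from 12 gives S-side
cut edges (S→T): {(1,13), (6,9), (6,13), (12,9)} total cap 45

Min-cut arcs: {(1,13), (6,9), (6,13), (12,9)} (total capacity 45)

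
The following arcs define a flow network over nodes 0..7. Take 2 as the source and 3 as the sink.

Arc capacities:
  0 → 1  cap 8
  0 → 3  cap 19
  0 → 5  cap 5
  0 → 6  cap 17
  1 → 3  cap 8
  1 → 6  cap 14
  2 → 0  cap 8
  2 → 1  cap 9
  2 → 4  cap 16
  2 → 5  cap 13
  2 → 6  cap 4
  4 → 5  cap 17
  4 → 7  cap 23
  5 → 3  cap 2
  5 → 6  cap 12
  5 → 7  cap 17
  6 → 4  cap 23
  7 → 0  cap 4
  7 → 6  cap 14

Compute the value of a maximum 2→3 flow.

Maximum flow value: 22

augment #1: 2→0→3 bottleneck 8, total now 8
augment #2: 2→1→3 bottleneck 8, total now 16
augment #3: 2→5→3 bottleneck 2, total now 18
augment #4: 2→4→7→0→3 bottleneck 4, total now 22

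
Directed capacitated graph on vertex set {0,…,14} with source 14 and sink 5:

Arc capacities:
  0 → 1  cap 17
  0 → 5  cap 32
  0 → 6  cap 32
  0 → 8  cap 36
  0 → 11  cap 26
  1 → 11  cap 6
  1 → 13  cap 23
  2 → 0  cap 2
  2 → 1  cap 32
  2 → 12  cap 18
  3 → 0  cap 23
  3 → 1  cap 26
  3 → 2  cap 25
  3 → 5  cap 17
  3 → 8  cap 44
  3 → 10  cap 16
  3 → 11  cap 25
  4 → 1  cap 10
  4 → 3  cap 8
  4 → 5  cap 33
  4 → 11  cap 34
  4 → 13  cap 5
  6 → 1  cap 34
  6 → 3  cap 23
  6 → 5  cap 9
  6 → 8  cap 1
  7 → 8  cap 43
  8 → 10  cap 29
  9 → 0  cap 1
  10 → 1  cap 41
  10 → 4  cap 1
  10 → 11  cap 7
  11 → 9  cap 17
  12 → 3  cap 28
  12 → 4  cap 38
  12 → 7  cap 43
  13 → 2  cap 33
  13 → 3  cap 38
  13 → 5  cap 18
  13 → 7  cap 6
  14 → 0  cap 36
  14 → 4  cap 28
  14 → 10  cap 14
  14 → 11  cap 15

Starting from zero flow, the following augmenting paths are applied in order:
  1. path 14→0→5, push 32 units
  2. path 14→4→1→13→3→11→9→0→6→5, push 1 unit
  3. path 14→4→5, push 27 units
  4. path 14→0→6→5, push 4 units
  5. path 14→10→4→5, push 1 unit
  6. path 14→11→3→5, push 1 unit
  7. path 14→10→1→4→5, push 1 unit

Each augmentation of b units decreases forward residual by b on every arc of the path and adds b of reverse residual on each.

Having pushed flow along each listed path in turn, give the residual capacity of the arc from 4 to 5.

Residual capacity of (4,5): 4

after path 1 (14→0→5, push 32): res(4,5)=33
after path 2 (14→4→1→13→3→11→9→0→6→5, push 1): res(4,5)=33
after path 3 (14→4→5, push 27): res(4,5)=6
after path 4 (14→0→6→5, push 4): res(4,5)=6
after path 5 (14→10→4→5, push 1): res(4,5)=5
after path 6 (14→11→3→5, push 1): res(4,5)=5
after path 7 (14→10→1→4→5, push 1): res(4,5)=4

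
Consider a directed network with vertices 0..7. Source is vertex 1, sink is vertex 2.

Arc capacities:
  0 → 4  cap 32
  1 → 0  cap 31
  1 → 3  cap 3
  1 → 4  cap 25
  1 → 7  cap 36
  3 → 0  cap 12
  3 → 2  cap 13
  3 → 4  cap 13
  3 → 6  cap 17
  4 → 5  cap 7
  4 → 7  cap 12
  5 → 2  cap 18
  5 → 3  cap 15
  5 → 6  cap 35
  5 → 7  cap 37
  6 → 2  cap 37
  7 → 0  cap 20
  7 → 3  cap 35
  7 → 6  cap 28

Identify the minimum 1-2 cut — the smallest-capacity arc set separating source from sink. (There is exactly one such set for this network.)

augment #1: 1→3→2 push 3
augment #2: 1→4→5→2 push 7
augment #3: 1→7→3→2 push 10
augment #4: 1→7→6→2 push 26
augment #5: 1→4→7→6→2 push 2
augment #6: 1→4→7→3→6→2 push 9
max flow = 57; residual-reachable set from 1 gives S-side
cut edges (S→T): {(3,2), (4,5), (6,2)} total cap 57

Min-cut arcs: {(3,2), (4,5), (6,2)} (total capacity 57)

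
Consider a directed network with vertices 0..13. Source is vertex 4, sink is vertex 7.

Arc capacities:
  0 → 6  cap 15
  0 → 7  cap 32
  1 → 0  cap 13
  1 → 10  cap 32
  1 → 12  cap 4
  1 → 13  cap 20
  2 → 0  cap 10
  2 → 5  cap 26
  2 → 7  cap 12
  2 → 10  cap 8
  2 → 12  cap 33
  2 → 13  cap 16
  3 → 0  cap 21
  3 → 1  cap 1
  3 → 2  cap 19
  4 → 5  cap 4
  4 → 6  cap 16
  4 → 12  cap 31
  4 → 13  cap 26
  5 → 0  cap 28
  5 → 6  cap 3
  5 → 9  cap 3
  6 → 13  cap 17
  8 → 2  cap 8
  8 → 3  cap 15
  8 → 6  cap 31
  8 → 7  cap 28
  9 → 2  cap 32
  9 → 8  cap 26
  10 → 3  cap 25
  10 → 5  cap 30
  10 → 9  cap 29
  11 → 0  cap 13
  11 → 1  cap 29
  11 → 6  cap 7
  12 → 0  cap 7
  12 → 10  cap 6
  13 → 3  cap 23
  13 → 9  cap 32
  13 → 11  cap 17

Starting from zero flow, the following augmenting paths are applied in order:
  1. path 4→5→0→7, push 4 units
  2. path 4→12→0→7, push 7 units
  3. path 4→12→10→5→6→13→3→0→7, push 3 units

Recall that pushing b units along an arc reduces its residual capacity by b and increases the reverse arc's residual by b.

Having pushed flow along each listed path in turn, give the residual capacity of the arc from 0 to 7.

after path 1 (4→5→0→7, push 4): res(0,7)=28
after path 2 (4→12→0→7, push 7): res(0,7)=21
after path 3 (4→12→10→5→6→13→3→0→7, push 3): res(0,7)=18

Residual capacity of (0,7): 18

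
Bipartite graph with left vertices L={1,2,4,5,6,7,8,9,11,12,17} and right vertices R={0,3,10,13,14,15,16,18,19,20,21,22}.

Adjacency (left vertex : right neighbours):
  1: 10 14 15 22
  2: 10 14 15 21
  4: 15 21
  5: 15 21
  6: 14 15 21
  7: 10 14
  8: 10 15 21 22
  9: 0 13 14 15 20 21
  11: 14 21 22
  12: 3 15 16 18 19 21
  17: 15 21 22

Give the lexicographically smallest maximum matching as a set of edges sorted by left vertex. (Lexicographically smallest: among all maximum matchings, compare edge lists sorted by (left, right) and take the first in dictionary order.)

|M| = 7 (so the lex-smallest maximum matching has 7 edges)
process left vertices in ascending order; for each, take the smallest-labelled available neighbour that still permits 7 edges overall, or leave it unmatched if none does
lex-smallest matching: {1-10, 2-14, 4-15, 5-21, 8-22, 9-0, 12-3}

Lex-smallest maximum matching: {(1,10), (2,14), (4,15), (5,21), (8,22), (9,0), (12,3)}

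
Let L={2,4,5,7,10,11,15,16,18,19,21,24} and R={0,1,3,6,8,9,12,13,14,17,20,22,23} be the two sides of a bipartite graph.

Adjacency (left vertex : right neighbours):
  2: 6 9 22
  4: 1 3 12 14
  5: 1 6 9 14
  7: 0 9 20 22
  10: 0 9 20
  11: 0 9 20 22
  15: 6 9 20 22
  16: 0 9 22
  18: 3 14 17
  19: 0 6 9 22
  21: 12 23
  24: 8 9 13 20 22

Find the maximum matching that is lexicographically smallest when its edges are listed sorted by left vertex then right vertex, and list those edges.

|M| = 10 (so the lex-smallest maximum matching has 10 edges)
process left vertices in ascending order; for each, take the smallest-labelled available neighbour that still permits 10 edges overall, or leave it unmatched if none does
lex-smallest matching: {2-6, 4-1, 5-14, 7-0, 10-9, 11-20, 15-22, 18-3, 21-12, 24-8}

Lex-smallest maximum matching: {(2,6), (4,1), (5,14), (7,0), (10,9), (11,20), (15,22), (18,3), (21,12), (24,8)}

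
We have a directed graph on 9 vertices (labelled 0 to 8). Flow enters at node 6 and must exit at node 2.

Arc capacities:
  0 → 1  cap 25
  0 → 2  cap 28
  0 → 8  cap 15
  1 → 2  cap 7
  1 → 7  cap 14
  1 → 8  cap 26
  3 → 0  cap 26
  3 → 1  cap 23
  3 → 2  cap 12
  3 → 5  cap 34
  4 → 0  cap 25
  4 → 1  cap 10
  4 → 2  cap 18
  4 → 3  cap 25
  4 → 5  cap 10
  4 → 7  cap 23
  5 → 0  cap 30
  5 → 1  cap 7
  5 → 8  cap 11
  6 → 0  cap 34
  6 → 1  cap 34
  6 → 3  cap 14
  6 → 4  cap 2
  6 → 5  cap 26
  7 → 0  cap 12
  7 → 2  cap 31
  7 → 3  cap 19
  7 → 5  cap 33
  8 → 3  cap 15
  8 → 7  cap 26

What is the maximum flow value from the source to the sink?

augment #1: 6→0→2 bottleneck 28, total now 28
augment #2: 6→1→2 bottleneck 7, total now 35
augment #3: 6→3→2 bottleneck 12, total now 47
augment #4: 6→4→2 bottleneck 2, total now 49
augment #5: 6→1→7→2 bottleneck 14, total now 63
augment #6: 6→0→8→7→2 bottleneck 6, total now 69
augment #7: 6→1→8→7→2 bottleneck 11, total now 80

Maximum flow value: 80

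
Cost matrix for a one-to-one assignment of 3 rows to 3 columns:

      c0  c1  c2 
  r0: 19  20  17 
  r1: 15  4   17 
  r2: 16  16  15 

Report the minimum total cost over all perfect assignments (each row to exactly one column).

optimal assignment: row0→col2 (cost 17), row1→col1 (cost 4), row2→col0 (cost 16)
total = 17 + 4 + 16 = 37

Minimum assignment cost: 37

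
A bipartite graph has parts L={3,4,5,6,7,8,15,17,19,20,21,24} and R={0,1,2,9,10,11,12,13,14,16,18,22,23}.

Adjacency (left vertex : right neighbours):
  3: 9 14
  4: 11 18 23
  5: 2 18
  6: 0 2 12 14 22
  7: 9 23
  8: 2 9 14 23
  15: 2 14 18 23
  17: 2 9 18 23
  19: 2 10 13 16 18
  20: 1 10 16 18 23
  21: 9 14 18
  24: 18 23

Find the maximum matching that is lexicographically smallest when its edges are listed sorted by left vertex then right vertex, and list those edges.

|M| = 9 (so the lex-smallest maximum matching has 9 edges)
process left vertices in ascending order; for each, take the smallest-labelled available neighbour that still permits 9 edges overall, or leave it unmatched if none does
lex-smallest matching: {3-9, 4-11, 5-2, 6-0, 7-23, 8-14, 15-18, 19-10, 20-1}

Lex-smallest maximum matching: {(3,9), (4,11), (5,2), (6,0), (7,23), (8,14), (15,18), (19,10), (20,1)}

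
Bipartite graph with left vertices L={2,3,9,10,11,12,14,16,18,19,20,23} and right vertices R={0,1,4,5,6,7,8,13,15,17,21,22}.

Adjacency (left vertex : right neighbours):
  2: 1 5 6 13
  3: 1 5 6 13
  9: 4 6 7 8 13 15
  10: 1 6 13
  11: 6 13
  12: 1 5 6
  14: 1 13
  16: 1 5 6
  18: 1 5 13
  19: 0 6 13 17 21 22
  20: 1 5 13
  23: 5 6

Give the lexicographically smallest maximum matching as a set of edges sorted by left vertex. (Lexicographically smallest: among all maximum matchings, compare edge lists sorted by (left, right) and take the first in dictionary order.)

|M| = 6 (so the lex-smallest maximum matching has 6 edges)
process left vertices in ascending order; for each, take the smallest-labelled available neighbour that still permits 6 edges overall, or leave it unmatched if none does
lex-smallest matching: {2-1, 3-5, 9-4, 10-6, 11-13, 19-0}

Lex-smallest maximum matching: {(2,1), (3,5), (9,4), (10,6), (11,13), (19,0)}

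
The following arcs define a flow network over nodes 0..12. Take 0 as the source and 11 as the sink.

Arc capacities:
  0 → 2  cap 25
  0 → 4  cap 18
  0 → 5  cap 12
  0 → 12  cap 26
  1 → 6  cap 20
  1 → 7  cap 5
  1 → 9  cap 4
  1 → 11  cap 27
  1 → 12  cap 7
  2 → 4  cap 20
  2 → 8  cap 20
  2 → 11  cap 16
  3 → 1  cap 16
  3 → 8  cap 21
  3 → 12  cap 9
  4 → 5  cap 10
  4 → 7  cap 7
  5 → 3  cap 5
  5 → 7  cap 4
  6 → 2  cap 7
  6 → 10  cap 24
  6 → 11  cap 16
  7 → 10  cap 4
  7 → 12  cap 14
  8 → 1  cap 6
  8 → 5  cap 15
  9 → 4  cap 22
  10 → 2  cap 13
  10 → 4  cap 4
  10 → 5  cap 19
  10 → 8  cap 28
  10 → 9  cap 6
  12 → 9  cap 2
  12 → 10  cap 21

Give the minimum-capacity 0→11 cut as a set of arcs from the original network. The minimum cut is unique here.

augment #1: 0→2→11 push 16
augment #2: 0→2→8→1→11 push 6
augment #3: 0→5→3→1→11 push 5
max flow = 27; residual-reachable set from 0 gives S-side
cut edges (S→T): {(2,11), (5,3), (8,1)} total cap 27

Min-cut arcs: {(2,11), (5,3), (8,1)} (total capacity 27)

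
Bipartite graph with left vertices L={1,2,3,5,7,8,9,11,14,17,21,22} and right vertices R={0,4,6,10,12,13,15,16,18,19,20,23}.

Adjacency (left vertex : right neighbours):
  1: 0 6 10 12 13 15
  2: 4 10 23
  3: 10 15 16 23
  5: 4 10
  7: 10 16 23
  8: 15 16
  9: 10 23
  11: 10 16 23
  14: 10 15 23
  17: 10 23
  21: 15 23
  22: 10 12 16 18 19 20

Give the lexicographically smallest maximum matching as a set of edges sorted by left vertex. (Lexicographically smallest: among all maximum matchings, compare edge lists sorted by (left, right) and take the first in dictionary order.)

Lex-smallest maximum matching: {(1,0), (2,4), (3,10), (7,16), (8,15), (9,23), (22,12)}

|M| = 7 (so the lex-smallest maximum matching has 7 edges)
process left vertices in ascending order; for each, take the smallest-labelled available neighbour that still permits 7 edges overall, or leave it unmatched if none does
lex-smallest matching: {1-0, 2-4, 3-10, 7-16, 8-15, 9-23, 22-12}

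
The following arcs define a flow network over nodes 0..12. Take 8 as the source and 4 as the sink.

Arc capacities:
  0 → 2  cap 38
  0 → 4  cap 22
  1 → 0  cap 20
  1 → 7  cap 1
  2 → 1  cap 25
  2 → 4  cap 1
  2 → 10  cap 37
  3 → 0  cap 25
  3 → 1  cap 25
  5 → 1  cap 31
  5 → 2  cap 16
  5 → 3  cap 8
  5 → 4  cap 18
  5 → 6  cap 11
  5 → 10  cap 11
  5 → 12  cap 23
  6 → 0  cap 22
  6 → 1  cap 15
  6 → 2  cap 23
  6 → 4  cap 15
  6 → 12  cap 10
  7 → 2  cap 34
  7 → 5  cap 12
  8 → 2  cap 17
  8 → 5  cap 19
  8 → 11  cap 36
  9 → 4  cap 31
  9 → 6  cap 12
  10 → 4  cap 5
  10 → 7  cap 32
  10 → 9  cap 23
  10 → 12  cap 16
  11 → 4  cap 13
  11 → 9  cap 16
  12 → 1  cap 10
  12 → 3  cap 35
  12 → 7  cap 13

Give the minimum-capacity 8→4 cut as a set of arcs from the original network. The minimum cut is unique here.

augment #1: 8→2→4 push 1
augment #2: 8→5→4 push 18
augment #3: 8→11→4 push 13
augment #4: 8→2→10→4 push 5
augment #5: 8→5→6→4 push 1
augment #6: 8→11→9→4 push 16
augment #7: 8→2→1→0→4 push 11
max flow = 65; residual-reachable set from 8 gives S-side
cut edges (S→T): {(8,2), (8,5), (11,4), (11,9)} total cap 65

Min-cut arcs: {(8,2), (8,5), (11,4), (11,9)} (total capacity 65)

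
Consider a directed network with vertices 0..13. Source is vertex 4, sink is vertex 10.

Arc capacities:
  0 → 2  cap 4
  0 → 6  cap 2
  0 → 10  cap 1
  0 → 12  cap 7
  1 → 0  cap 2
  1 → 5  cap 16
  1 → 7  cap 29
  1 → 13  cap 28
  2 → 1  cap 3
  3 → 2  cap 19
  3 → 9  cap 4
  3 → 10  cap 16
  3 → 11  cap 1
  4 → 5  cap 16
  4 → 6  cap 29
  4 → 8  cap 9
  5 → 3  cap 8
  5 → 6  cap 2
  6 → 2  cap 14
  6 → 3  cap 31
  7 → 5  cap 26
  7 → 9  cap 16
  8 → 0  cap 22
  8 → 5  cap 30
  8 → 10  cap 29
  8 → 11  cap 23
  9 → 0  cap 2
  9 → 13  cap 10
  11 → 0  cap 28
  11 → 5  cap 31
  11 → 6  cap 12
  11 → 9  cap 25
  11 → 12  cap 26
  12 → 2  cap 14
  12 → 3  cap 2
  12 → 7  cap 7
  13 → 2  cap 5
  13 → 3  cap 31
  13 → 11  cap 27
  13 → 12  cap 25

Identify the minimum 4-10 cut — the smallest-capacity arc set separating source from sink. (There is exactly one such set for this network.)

Min-cut arcs: {(0,10), (3,10), (4,8)} (total capacity 26)

augment #1: 4→8→10 push 9
augment #2: 4→5→3→10 push 8
augment #3: 4→6→3→10 push 8
augment #4: 4→6→2→1→0→10 push 1
max flow = 26; residual-reachable set from 4 gives S-side
cut edges (S→T): {(0,10), (3,10), (4,8)} total cap 26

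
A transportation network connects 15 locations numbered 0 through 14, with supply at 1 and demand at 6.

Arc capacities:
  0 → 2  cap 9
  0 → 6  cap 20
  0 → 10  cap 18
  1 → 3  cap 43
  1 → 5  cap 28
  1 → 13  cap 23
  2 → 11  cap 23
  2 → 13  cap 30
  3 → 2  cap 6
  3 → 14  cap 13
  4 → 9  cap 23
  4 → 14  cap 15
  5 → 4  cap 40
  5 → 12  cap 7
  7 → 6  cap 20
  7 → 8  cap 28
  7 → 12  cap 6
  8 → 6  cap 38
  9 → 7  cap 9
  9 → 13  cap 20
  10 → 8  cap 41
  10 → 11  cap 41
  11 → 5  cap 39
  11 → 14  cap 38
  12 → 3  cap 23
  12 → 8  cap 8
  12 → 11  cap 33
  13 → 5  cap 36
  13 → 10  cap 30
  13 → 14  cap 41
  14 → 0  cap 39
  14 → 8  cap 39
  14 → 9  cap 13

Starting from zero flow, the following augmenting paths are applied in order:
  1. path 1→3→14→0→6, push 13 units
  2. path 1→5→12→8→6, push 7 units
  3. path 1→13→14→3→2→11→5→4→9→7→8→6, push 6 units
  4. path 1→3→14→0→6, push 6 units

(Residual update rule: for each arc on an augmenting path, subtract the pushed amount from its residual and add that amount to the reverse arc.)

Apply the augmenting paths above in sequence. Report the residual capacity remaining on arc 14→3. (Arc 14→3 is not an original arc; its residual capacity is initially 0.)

Residual capacity of (14,3): 13

after path 1 (1→3→14→0→6, push 13): res(14,3)=13
after path 2 (1→5→12→8→6, push 7): res(14,3)=13
after path 3 (1→13→14→3→2→11→5→4→9→7→8→6, push 6): res(14,3)=7
after path 4 (1→3→14→0→6, push 6): res(14,3)=13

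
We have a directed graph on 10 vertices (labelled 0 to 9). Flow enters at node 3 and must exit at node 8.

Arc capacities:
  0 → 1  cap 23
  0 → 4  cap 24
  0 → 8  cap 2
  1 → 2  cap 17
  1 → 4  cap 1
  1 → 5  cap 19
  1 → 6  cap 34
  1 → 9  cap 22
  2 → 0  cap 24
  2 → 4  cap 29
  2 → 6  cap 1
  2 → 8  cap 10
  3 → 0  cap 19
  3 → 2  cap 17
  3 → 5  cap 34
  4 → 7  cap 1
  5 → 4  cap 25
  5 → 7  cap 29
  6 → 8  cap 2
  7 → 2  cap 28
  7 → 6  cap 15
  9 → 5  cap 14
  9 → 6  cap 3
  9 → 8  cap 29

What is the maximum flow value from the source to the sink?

Maximum flow value: 36

augment #1: 3→0→8 bottleneck 2, total now 2
augment #2: 3→2→8 bottleneck 10, total now 12
augment #3: 3→2→6→8 bottleneck 1, total now 13
augment #4: 3→0→1→6→8 bottleneck 1, total now 14
augment #5: 3→0→1→9→8 bottleneck 16, total now 30
augment #6: 3→2→0→1→9→8 bottleneck 6, total now 36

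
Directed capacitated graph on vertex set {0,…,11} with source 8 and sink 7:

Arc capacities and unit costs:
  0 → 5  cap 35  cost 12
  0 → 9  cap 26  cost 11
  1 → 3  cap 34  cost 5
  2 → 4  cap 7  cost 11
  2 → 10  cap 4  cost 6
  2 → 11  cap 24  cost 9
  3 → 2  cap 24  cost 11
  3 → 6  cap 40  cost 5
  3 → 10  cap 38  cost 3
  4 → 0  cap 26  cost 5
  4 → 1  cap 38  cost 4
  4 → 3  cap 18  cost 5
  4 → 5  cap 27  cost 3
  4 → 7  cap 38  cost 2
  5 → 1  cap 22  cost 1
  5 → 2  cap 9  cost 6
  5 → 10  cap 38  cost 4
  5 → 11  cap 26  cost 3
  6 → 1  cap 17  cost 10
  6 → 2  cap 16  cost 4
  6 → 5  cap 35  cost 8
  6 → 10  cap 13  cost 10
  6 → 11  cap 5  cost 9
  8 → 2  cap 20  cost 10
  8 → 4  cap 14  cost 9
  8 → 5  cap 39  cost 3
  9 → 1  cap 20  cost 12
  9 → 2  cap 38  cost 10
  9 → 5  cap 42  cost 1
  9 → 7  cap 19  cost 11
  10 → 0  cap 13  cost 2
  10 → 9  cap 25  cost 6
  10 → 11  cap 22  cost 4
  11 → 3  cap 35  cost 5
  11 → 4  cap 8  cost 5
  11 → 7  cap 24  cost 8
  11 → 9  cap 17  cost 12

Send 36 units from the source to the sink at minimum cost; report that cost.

shortest-cost path #1: 8→4→7 push 14 @ unit cost 11 (adds 154)
shortest-cost path #2: 8→5→11→4→7 push 8 @ unit cost 13 (adds 104)
shortest-cost path #3: 8→5→11→7 push 14 @ unit cost 14 (adds 196)
total cost = 454

Minimum cost for 36 units: 454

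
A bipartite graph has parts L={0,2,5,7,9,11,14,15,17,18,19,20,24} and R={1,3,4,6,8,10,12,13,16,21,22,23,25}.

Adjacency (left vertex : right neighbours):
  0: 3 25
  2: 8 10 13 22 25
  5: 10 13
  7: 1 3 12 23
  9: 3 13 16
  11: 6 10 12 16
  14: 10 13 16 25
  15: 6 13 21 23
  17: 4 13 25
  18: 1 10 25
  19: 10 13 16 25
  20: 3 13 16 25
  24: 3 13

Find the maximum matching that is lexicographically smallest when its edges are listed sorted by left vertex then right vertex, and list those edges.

|M| = 11 (so the lex-smallest maximum matching has 11 edges)
process left vertices in ascending order; for each, take the smallest-labelled available neighbour that still permits 11 edges overall, or leave it unmatched if none does
lex-smallest matching: {0-3, 2-8, 5-10, 7-12, 9-13, 11-6, 14-16, 15-21, 17-4, 18-1, 19-25}

Lex-smallest maximum matching: {(0,3), (2,8), (5,10), (7,12), (9,13), (11,6), (14,16), (15,21), (17,4), (18,1), (19,25)}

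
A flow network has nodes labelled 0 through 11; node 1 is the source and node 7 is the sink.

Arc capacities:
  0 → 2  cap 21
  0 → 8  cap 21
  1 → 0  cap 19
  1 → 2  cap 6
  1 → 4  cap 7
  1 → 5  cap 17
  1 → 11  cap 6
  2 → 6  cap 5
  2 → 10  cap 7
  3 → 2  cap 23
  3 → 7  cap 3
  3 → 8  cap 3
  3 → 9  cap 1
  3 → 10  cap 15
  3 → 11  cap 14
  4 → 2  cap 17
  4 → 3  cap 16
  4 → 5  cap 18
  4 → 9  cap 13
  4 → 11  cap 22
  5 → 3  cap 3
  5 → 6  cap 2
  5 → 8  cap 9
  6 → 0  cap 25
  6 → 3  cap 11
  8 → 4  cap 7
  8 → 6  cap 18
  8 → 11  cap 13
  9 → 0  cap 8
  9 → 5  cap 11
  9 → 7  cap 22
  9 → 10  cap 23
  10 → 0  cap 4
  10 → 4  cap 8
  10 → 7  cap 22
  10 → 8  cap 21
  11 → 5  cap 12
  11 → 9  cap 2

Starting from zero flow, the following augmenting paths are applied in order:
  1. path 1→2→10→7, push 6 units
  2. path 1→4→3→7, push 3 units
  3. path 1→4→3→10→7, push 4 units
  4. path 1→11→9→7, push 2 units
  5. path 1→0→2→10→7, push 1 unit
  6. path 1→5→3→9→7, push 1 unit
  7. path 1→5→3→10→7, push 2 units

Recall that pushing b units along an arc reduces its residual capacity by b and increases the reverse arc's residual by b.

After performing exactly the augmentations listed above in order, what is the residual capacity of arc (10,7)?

after path 1 (1→2→10→7, push 6): res(10,7)=16
after path 2 (1→4→3→7, push 3): res(10,7)=16
after path 3 (1→4→3→10→7, push 4): res(10,7)=12
after path 4 (1→11→9→7, push 2): res(10,7)=12
after path 5 (1→0→2→10→7, push 1): res(10,7)=11
after path 6 (1→5→3→9→7, push 1): res(10,7)=11
after path 7 (1→5→3→10→7, push 2): res(10,7)=9

Residual capacity of (10,7): 9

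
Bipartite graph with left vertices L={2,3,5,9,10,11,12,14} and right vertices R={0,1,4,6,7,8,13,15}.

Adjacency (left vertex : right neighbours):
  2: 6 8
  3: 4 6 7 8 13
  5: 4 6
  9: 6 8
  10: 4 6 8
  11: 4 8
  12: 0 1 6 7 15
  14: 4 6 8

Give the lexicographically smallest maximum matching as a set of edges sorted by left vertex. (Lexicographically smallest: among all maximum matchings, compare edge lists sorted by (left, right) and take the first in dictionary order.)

Lex-smallest maximum matching: {(2,6), (3,7), (5,4), (9,8), (12,0)}

|M| = 5 (so the lex-smallest maximum matching has 5 edges)
process left vertices in ascending order; for each, take the smallest-labelled available neighbour that still permits 5 edges overall, or leave it unmatched if none does
lex-smallest matching: {2-6, 3-7, 5-4, 9-8, 12-0}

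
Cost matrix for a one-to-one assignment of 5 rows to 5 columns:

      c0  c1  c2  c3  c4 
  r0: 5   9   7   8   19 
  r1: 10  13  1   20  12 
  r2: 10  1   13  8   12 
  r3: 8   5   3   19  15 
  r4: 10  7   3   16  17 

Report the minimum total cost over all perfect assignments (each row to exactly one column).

Minimum assignment cost: 32

optimal assignment: row0→col3 (cost 8), row1→col4 (cost 12), row2→col1 (cost 1), row3→col0 (cost 8), row4→col2 (cost 3)
total = 8 + 12 + 1 + 8 + 3 = 32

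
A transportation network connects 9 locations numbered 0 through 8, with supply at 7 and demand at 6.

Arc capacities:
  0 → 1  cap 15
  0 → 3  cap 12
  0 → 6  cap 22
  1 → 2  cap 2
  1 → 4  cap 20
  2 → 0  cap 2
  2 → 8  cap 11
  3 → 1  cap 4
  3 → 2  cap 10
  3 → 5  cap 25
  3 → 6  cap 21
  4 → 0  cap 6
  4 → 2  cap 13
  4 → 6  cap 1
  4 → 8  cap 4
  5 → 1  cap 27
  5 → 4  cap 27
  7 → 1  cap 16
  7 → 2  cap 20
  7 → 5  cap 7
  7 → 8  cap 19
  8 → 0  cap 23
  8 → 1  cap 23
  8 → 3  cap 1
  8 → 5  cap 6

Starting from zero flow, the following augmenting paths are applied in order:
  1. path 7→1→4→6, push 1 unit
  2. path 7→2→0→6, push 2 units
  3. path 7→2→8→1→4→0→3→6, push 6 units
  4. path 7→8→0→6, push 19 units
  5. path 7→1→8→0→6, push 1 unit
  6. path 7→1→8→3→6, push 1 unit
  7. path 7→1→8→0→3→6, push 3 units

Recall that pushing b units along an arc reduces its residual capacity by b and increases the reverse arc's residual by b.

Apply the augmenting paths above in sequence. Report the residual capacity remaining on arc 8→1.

after path 1 (7→1→4→6, push 1): res(8,1)=23
after path 2 (7→2→0→6, push 2): res(8,1)=23
after path 3 (7→2→8→1→4→0→3→6, push 6): res(8,1)=17
after path 4 (7→8→0→6, push 19): res(8,1)=17
after path 5 (7→1→8→0→6, push 1): res(8,1)=18
after path 6 (7→1→8→3→6, push 1): res(8,1)=19
after path 7 (7→1→8→0→3→6, push 3): res(8,1)=22

Residual capacity of (8,1): 22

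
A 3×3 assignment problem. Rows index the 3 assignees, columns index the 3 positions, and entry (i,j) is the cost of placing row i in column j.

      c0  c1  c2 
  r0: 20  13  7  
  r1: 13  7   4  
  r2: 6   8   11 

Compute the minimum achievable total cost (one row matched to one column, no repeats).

Minimum assignment cost: 20

optimal assignment: row0→col2 (cost 7), row1→col1 (cost 7), row2→col0 (cost 6)
total = 7 + 7 + 6 = 20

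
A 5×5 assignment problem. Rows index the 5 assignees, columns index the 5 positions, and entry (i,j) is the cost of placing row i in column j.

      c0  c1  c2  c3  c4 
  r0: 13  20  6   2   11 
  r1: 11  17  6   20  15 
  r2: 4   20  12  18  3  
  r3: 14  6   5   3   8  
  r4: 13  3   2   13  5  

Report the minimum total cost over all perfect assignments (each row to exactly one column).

one of 2 optimal assignments: row0→col3 (cost 2), row1→col2 (cost 6), row2→col0 (cost 4), row3→col1 (cost 6), row4→col4 (cost 5)
total = 2 + 6 + 4 + 6 + 5 = 23

Minimum assignment cost: 23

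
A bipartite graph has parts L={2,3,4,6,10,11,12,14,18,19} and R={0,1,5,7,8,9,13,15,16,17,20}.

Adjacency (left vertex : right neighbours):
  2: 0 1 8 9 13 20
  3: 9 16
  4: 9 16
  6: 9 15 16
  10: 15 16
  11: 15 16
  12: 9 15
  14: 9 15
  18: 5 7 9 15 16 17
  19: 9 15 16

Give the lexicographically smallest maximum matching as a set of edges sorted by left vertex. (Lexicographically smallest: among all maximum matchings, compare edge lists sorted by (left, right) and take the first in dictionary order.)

Lex-smallest maximum matching: {(2,0), (3,9), (4,16), (6,15), (18,5)}

|M| = 5 (so the lex-smallest maximum matching has 5 edges)
process left vertices in ascending order; for each, take the smallest-labelled available neighbour that still permits 5 edges overall, or leave it unmatched if none does
lex-smallest matching: {2-0, 3-9, 4-16, 6-15, 18-5}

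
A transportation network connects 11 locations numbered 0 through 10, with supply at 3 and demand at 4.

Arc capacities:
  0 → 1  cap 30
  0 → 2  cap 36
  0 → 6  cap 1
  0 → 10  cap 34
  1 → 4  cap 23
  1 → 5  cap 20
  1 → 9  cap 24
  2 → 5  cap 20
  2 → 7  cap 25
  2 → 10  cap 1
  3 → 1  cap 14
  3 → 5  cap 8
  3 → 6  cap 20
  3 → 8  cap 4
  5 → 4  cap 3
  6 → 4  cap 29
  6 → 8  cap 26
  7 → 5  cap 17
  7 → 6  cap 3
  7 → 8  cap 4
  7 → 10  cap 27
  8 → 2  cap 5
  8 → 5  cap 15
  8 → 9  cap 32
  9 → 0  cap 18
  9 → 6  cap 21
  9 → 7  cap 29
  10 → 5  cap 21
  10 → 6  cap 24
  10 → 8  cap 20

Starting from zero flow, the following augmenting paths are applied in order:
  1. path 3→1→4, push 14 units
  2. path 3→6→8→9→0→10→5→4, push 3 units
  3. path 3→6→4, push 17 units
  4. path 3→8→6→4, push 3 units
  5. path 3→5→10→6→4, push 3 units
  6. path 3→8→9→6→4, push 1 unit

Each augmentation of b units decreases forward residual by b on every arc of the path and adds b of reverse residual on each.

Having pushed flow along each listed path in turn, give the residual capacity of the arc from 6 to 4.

Residual capacity of (6,4): 5

after path 1 (3→1→4, push 14): res(6,4)=29
after path 2 (3→6→8→9→0→10→5→4, push 3): res(6,4)=29
after path 3 (3→6→4, push 17): res(6,4)=12
after path 4 (3→8→6→4, push 3): res(6,4)=9
after path 5 (3→5→10→6→4, push 3): res(6,4)=6
after path 6 (3→8→9→6→4, push 1): res(6,4)=5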